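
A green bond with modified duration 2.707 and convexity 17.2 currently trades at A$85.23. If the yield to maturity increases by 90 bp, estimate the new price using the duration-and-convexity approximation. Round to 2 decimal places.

Duration effect: -D_mod·Δy = -2.707 × (+0.009) = -0.024363
Convexity effect: ½·C·(Δy)² = 0.5 × 17.2 × (0.009)² = +0.0006966
ΔP/P ≈ -0.024363 + 0.0006966 = -0.0236664
New price ≈ 85.23 × (1 - 0.0236664) = 83.212912728.

A$83.21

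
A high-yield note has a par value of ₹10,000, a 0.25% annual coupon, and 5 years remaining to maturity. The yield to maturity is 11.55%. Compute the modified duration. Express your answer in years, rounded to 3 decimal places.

Periodic yield y = 0.1155. First find Macaulay duration:
  t   CF        PV=CF/(1+0.1155)^t    t·PV
  1        25.00        22.4115        22.4115
  2        25.00        20.0910        40.1819
  3        25.00        18.0107        54.0322
  4        25.00        16.1459        64.5835
  5    10,025.00     5,804.1217    29,020.6084
  Σ                  5,880.7807    29,201.8175
P = 5,880.7807; Macaulay duration = 29,201.8175 / 5,880.7807 = 4.96564 years.
Modified duration = D_Mac / (1 + y) = 4.96564 / 1.1155 = 4.45149 years.

4.451 years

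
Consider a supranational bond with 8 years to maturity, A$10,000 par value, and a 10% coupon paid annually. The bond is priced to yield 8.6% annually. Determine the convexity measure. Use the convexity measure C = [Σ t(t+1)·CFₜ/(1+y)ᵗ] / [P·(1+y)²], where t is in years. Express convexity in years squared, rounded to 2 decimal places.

40.63

With y = 0.086:
  t   CF        PV=CF/(1+0.086)^t    t·PV        t(t+1)·PV
  1     1,000.00       920.8103       920.8103       1,841.6206
  2     1,000.00       847.8916     1,695.7833       5,087.3498
  3     1,000.00       780.7474     2,342.2421       9,368.9683
  4     1,000.00       718.9202     2,875.6809      14,378.4044
  5     1,000.00       661.9892     3,309.9458      19,859.6746
  6     1,000.00       609.5664     3,657.3986      25,601.7905
  7     1,000.00       561.2951     3,929.0654      31,432.5236
  8    11,000.00     5,685.3091    45,482.4730     409,342.2568
  Σ                 10,786.5293    64,213.3994     516,912.5886
P = 10,786.5293.
Convexity = Σ t(t+1)·PV / [P·(1+y)²] = 516,912.5886 / (10,786.5293 × 1.179396) = 40.63270.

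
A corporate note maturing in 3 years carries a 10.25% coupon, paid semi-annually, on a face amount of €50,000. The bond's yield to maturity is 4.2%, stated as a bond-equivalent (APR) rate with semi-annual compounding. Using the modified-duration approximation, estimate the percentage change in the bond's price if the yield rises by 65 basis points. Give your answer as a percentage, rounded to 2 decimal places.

Periodic yield y = 0.021. Modified duration first:
  t   CF        PV=CF/(1+0.021)^t    t·PV
  1     2,562.50     2,509.7943     2,509.7943
  2     2,562.50     2,458.1727     4,916.3454
  3     2,562.50     2,407.6128     7,222.8385
  4     2,562.50     2,358.0929     9,432.3715
  5     2,562.50     2,309.5915    11,547.9573
  6    52,562.50    46,400.3825   278,402.2950
  Σ                 58,443.6467   314,031.6019
P = 58,443.6467; D_Mac = 5.37324 half-year periods = 2.68662 yrs; D_mod = 2.68662/(1+0.021) = 2.63136 yrs.
ΔP/P ≈ -D_mod · Δy = -2.63136 × (+0.0065) = -0.017104 = -1.7104%.

-1.71%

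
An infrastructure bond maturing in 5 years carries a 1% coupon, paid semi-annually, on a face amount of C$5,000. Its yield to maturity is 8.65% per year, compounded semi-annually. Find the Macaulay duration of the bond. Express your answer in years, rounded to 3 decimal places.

Periodic yield y = 0.04325. Discount each cash flow and weight by its period:
  t   CF        PV=CF/(1+0.04325)^t    t·PV
  1        25.00        23.9636        23.9636
  2        25.00        22.9701        45.9402
  3        25.00        22.0178        66.0535
  4        25.00        21.1051        84.4202
  5        25.00        20.2301       101.1505
  6        25.00        19.3914       116.3485
  7        25.00        18.5875       130.1126
  8        25.00        17.8169       142.5354
  9        25.00        17.0783       153.7046
  10    5,025.00     3,290.4260    32,904.2603
  Σ                  3,473.5869    33,768.4896
Price P = Σ PV = 3,473.5869.
Macaulay duration = Σ(t·PV) / P = 33,768.4896 / 3,473.5869 = 9.72150 half-year periods.
In years: 9.72150 / 2 = 4.86075 years.

4.861 years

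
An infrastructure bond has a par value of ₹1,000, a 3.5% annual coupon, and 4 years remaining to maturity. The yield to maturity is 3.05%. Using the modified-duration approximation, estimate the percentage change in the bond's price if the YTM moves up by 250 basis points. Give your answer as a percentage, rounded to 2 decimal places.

-9.23%

Periodic yield y = 0.0305. Modified duration first:
  t   CF        PV=CF/(1+0.0305)^t    t·PV
  1        35.00        33.9641        33.9641
  2        35.00        32.9589        65.9177
  3        35.00        31.9834        95.9501
  4     1,035.00       917.8007     3,671.2026
  Σ                  1,016.7070     3,867.0345
P = 1,016.7070; D_Mac = 3.80349 yrs; D_mod = 3.80349/(1+0.0305) = 3.69092 yrs.
ΔP/P ≈ -D_mod · Δy = -3.69092 × (+0.025) = -0.092273 = -9.2273%.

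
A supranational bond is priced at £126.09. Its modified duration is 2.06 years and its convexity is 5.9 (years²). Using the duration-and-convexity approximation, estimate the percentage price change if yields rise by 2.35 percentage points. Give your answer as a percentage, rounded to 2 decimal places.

-4.68%

Duration effect: -D_mod·Δy = -2.06 × (+0.0235) = -0.048410
Convexity effect: ½·C·(Δy)² = 0.5 × 5.9 × (0.0235)² = +0.0016291375
ΔP/P ≈ -0.048410 + 0.0016291375 = -0.0467808625
= -4.67808625%.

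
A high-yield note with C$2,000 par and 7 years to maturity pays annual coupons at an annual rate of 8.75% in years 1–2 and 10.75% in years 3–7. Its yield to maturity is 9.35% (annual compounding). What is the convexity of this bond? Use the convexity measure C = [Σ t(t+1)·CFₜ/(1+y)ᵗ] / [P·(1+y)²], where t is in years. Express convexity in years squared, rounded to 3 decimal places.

With y = 0.0935:
  t   CF        PV=CF/(1+0.0935)^t    t·PV        t(t+1)·PV
  1       175.00       160.0366       160.0366         320.0732
  2       175.00       146.3526       292.7052         878.1157
  3       215.00       164.4304       493.2912       1,973.1647
  4       215.00       150.3707       601.4829       3,007.4146
  5       215.00       137.5132       687.5662       4,125.3973
  6       215.00       125.7551       754.5308       5,281.7158
  7     2,215.00     1,184.7923     8,293.5460      66,348.3682
  Σ                  2,069.2510    11,283.1590      81,934.2494
P = 2,069.2510.
Convexity = Σ t(t+1)·PV / [P·(1+y)²] = 81,934.2494 / (2,069.2510 × 1.195742) = 33.11424.

33.114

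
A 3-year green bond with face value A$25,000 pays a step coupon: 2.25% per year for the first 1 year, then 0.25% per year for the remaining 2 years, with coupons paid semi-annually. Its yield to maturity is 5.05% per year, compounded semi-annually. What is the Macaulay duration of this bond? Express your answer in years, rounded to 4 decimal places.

2.9411 years

Periodic yield y = 0.02525. Discount each cash flow and weight by its period:
  t   CF        PV=CF/(1+0.02525)^t    t·PV
  1       281.25       274.3233       274.3233
  2       281.25       267.5673       535.1345
  3        31.25        28.9975        86.9925
  4        31.25        28.2834       113.1334
  5        31.25        27.5868       137.9339
  6    25,031.25    21,552.8085   129,316.8510
  Σ                 22,179.5667   130,464.3687
Price P = Σ PV = 22,179.5667.
Macaulay duration = Σ(t·PV) / P = 130,464.3687 / 22,179.5667 = 5.88219 half-year periods.
In years: 5.88219 / 2 = 2.94109 years.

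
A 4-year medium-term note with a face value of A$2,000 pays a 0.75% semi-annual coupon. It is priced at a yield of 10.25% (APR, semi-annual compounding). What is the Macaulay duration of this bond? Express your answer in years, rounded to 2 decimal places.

3.93 years

Periodic yield y = 0.05125. Discount each cash flow and weight by its period:
  t   CF        PV=CF/(1+0.05125)^t    t·PV
  1         7.50         7.1344         7.1344
  2         7.50         6.7866        13.5731
  3         7.50         6.4557        19.3671
  4         7.50         6.1410        24.5639
  5         7.50         5.8416        29.2080
  6         7.50         5.5568        33.3408
  7         7.50         5.2859        37.0013
  8     2,007.50     1,345.8835    10,767.0684
  Σ                  1,389.0854    10,931.2569
Price P = Σ PV = 1,389.0854.
Macaulay duration = Σ(t·PV) / P = 10,931.2569 / 1,389.0854 = 7.86939 half-year periods.
In years: 7.86939 / 2 = 3.93470 years.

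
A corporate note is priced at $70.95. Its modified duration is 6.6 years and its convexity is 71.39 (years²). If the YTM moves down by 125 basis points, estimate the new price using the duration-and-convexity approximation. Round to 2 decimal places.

Duration effect: -D_mod·Δy = -6.6 × (-0.0125) = +0.082500
Convexity effect: ½·C·(Δy)² = 0.5 × 71.39 × (-0.0125)² = +0.00557734375
ΔP/P ≈ +0.082500 + 0.00557734375 = +0.08807734375
New price ≈ 70.95 × (1 + 0.08807734375) = 77.1990875390625.

$77.20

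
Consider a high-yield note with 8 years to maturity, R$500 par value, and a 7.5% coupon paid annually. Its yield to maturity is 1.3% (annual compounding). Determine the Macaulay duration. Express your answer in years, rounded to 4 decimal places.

6.6237 years

Periodic yield y = 0.013. Discount each cash flow and weight by its year:
  t   CF        PV=CF/(1+0.013)^t    t·PV
  1        37.50        37.0188        37.0188
  2        37.50        36.5437        73.0874
  3        37.50        36.0747       108.2242
  4        37.50        35.6118       142.4471
  5        37.50        35.1548       175.7738
  6        37.50        34.7036       208.2216
  7        37.50        34.2582       239.8077
  8       537.50       484.7334     3,877.8668
  Σ                    734.0989     4,862.4473
Price P = Σ PV = 734.0989.
Macaulay duration = Σ(t·PV) / P = 4,862.4473 / 734.0989 = 6.62370 years.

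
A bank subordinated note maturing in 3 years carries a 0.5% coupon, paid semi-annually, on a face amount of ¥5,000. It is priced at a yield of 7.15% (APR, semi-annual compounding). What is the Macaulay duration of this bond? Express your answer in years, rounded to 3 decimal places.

Periodic yield y = 0.03575. Discount each cash flow and weight by its period:
  t   CF        PV=CF/(1+0.03575)^t    t·PV
  1        12.50        12.0685        12.0685
  2        12.50        11.6520        23.3040
  3        12.50        11.2498        33.7494
  4        12.50        10.8615        43.4460
  5        12.50        10.4866        52.4331
  6     5,012.50     4,059.9878    24,359.9271
  Σ                  4,116.3063    24,524.9282
Price P = Σ PV = 4,116.3063.
Macaulay duration = Σ(t·PV) / P = 24,524.9282 / 4,116.3063 = 5.95799 half-year periods.
In years: 5.95799 / 2 = 2.97900 years.

2.979 years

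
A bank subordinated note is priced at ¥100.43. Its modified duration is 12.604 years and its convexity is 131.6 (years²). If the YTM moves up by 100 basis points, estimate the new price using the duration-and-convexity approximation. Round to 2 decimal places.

¥88.43

Duration effect: -D_mod·Δy = -12.604 × (+0.01) = -0.126040
Convexity effect: ½·C·(Δy)² = 0.5 × 131.6 × (0.01)² = +0.0065800
ΔP/P ≈ -0.126040 + 0.0065800 = -0.119460
New price ≈ 100.43 × (1 - 0.119460) = 88.4326322.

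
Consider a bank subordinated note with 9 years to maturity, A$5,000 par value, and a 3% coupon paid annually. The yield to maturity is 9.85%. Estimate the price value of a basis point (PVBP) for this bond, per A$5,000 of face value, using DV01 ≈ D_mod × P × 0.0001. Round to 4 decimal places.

A$2.1054

Periodic yield y = 0.0985.
  t   CF        PV=CF/(1+0.0985)^t    t·PV
  1       150.00       136.5498       136.5498
  2       150.00       124.3057       248.6115
  3       150.00       113.1595       339.4785
  4       150.00       103.0128       412.0510
  5       150.00        93.7758       468.8792
  6       150.00        85.3672       512.2030
  7       150.00        77.7125       543.9874
  8       150.00        70.7442       565.9535
  9     5,150.00     2,211.0913    19,899.8218
  Σ                  3,015.7188    23,127.5358
P = 3,015.7188; D_Mac = 7.66900 yrs; D_mod = 6.98133 yrs.
DV01 ≈ 6.98133 × 3,015.7188 × 0.0001 = 2.105374.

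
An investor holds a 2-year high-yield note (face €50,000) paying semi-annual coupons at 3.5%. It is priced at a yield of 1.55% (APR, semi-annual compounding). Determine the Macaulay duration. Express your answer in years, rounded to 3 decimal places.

1.950 years

Periodic yield y = 0.00775. Discount each cash flow and weight by its period:
  t   CF        PV=CF/(1+0.00775)^t    t·PV
  1       875.00       868.2709       868.2709
  2       875.00       861.5936     1,723.1871
  3       875.00       854.9676     2,564.9027
  4    50,875.00    49,327.9645   197,311.8580
  Σ                 51,912.7965   202,468.2187
Price P = Σ PV = 51,912.7965.
Macaulay duration = Σ(t·PV) / P = 202,468.2187 / 51,912.7965 = 3.90016 half-year periods.
In years: 3.90016 / 2 = 1.95008 years.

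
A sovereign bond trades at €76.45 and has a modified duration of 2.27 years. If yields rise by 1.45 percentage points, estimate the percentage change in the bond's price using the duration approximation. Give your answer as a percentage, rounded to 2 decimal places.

Duration approximation: ΔP/P ≈ -D_mod · Δy = -2.27 × (+0.0145) = -0.032915.
As a percentage: -3.2915%.

-3.29%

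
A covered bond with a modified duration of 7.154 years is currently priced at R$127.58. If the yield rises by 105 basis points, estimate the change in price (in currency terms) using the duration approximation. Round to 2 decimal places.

Duration approximation: ΔP/P ≈ -D_mod · Δy = -7.154 × (+0.0105) = -0.075117.
ΔP ≈ 127.58 × (-0.075117) = -9.58342686.

-R$9.58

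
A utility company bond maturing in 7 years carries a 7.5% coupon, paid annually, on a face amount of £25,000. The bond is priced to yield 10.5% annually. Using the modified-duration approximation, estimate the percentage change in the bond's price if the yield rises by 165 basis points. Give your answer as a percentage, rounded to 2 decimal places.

Periodic yield y = 0.105. Modified duration first:
  t   CF        PV=CF/(1+0.105)^t    t·PV
  1     1,875.00     1,696.8326     1,696.8326
  2     1,875.00     1,535.5951     3,071.1902
  3     1,875.00     1,389.6788     4,169.0365
  4     1,875.00     1,257.6279     5,030.5116
  5     1,875.00     1,138.1248     5,690.6239
  6     1,875.00     1,029.9772     6,179.8631
  7    26,875.00    13,360.1867    93,521.3068
  Σ                 21,408.0230   119,359.3646
P = 21,408.0230; D_Mac = 5.57545 yrs; D_mod = 5.57545/(1+0.105) = 5.04566 yrs.
ΔP/P ≈ -D_mod · Δy = -5.04566 × (+0.0165) = -0.083253 = -8.3253%.

-8.33%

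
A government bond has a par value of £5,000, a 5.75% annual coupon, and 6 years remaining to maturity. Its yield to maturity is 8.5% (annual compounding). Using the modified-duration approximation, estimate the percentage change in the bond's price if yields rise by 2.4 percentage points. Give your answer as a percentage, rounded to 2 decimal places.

-11.46%

Periodic yield y = 0.085. Modified duration first:
  t   CF        PV=CF/(1+0.085)^t    t·PV
  1       287.50       264.9770       264.9770
  2       287.50       244.2184       488.4368
  3       287.50       225.0861       675.2582
  4       287.50       207.4526       829.8104
  5       287.50       191.2006       956.0028
  6     5,287.50     3,240.9472    19,445.6830
  Σ                  4,373.8818    22,660.1682
P = 4,373.8818; D_Mac = 5.18079 yrs; D_mod = 5.18079/(1+0.085) = 4.77492 yrs.
ΔP/P ≈ -D_mod · Δy = -4.77492 × (+0.024) = -0.114598 = -11.4598%.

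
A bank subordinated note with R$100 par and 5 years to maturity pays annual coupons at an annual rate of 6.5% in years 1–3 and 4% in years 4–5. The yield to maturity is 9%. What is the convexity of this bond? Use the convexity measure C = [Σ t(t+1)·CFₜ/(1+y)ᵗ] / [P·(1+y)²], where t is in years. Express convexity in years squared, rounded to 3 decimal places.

With y = 0.09:
  t   CF        PV=CF/(1+0.09)^t    t·PV        t(t+1)·PV
  1         6.50         5.9633         5.9633          11.9266
  2         6.50         5.4709        10.9418          32.8255
  3         6.50         5.0192        15.0576          60.2303
  4         4.00         2.8337        11.3348          56.6740
  5       104.00        67.5929       337.9643       2,027.7859
  Σ                     86.8800       381.2618       2,189.4424
P = 86.8800.
Convexity = Σ t(t+1)·PV / [P·(1+y)²] = 2,189.4424 / (86.8800 × 1.188100) = 21.21098.

21.211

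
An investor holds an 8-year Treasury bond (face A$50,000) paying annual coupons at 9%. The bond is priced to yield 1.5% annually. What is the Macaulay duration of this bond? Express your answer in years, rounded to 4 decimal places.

Periodic yield y = 0.015. Discount each cash flow and weight by its year:
  t   CF        PV=CF/(1+0.015)^t    t·PV
  1     4,500.00     4,433.4975     4,433.4975
  2     4,500.00     4,367.9779     8,735.9557
  3     4,500.00     4,303.4265    12,910.2794
  4     4,500.00     4,239.8290    16,959.3161
  5     4,500.00     4,177.1715    20,885.8573
  6     4,500.00     4,115.4399    24,692.6392
  7     4,500.00     4,054.6206    28,382.3439
  8    54,500.00    48,380.2562   387,042.0500
  Σ                 78,072.2190   504,041.9392
Price P = Σ PV = 78,072.2190.
Macaulay duration = Σ(t·PV) / P = 504,041.9392 / 78,072.2190 = 6.45610 years.

6.4561 years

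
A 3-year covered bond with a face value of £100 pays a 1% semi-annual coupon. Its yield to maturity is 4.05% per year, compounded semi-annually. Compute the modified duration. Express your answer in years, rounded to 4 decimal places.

2.9021 years

Periodic yield y = 0.02025. First find Macaulay duration:
  t   CF        PV=CF/(1+0.02025)^t    t·PV
  1         0.50         0.4901         0.4901
  2         0.50         0.4803         0.9607
  3         0.50         0.4708         1.4124
  4         0.50         0.4615         1.8459
  5         0.50         0.4523         2.2616
  6       100.50        89.1100       534.6600
  Σ                     91.4650       541.6306
P = 91.4650; Macaulay duration = 541.6306 / 91.4650 = 5.92172 half-year periods = 2.96086 years.
Modified duration = D_Mac / (1 + y) = 2.96086 / 1.02025 = 2.90209 years.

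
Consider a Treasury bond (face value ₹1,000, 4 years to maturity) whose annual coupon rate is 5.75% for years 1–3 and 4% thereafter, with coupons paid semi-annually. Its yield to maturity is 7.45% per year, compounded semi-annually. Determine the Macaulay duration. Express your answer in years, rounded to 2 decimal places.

3.61 years

Periodic yield y = 0.03725. Discount each cash flow and weight by its period:
  t   CF        PV=CF/(1+0.03725)^t    t·PV
  1        28.75        27.7175        27.7175
  2        28.75        26.7221        53.4442
  3        28.75        25.7625        77.2874
  4        28.75        24.8373        99.3491
  5        28.75        23.9453       119.7266
  6        28.75        23.0854       138.5123
  7        20.00        15.4827       108.3787
  8     1,020.00       761.2593     6,090.0746
  Σ                    928.8121     6,714.4905
Price P = Σ PV = 928.8121.
Macaulay duration = Σ(t·PV) / P = 6,714.4905 / 928.8121 = 7.22912 half-year periods.
In years: 7.22912 / 2 = 3.61456 years.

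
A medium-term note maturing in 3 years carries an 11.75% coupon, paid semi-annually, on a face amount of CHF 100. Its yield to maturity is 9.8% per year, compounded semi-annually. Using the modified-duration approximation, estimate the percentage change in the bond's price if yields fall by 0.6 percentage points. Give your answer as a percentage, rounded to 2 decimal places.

+1.50%

Periodic yield y = 0.049. Modified duration first:
  t   CF        PV=CF/(1+0.049)^t    t·PV
  1        5.875         5.6006         5.6006
  2        5.875         5.3390        10.6779
  3        5.875         5.0896        15.2687
  4        5.875         4.8518        19.4073
  5        5.875         4.6252        23.1260
  6      105.875        79.4585       476.7511
  Σ                    104.9647       550.8317
P = 104.9647; D_Mac = 5.24778 half-year periods = 2.62389 yrs; D_mod = 2.62389/(1+0.049) = 2.50133 yrs.
ΔP/P ≈ -D_mod · Δy = -2.50133 × (-0.006) = +0.015008 = +1.5008%.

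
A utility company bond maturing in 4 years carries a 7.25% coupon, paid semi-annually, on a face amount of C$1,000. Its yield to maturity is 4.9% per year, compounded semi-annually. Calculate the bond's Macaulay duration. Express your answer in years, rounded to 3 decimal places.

Periodic yield y = 0.0245. Discount each cash flow and weight by its period:
  t   CF        PV=CF/(1+0.0245)^t    t·PV
  1        36.25        35.3831        35.3831
  2        36.25        34.5370        69.0739
  3        36.25        33.7110       101.1331
  4        36.25        32.9049       131.6195
  5        36.25        32.1180       160.5899
  6        36.25        31.3499       188.0994
  7        36.25        30.6002       214.2014
  8     1,036.25       853.8250     6,830.5996
  Σ                  1,084.4290     7,730.6999
Price P = Σ PV = 1,084.4290.
Macaulay duration = Σ(t·PV) / P = 7,730.6999 / 1,084.4290 = 7.12882 half-year periods.
In years: 7.12882 / 2 = 3.56441 years.

3.564 years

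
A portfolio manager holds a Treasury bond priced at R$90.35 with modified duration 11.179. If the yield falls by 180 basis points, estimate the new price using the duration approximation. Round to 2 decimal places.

Duration approximation: ΔP/P ≈ -D_mod · Δy = -11.179 × (-0.018) = +0.201222.
New price ≈ 90.35 × (1 + 0.201222) = 108.5304077.

R$108.53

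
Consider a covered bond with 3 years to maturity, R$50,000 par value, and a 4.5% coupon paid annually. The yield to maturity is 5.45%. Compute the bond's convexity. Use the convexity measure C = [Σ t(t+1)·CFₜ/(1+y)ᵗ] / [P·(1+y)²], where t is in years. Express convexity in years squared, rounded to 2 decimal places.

10.17

With y = 0.0545:
  t   CF        PV=CF/(1+0.0545)^t    t·PV        t(t+1)·PV
  1     2,250.00     2,133.7127     2,133.7127       4,267.4253
  2     2,250.00     2,023.4354     4,046.8709      12,140.6126
  3    52,250.00    44,560.1396   133,680.4187     534,721.6750
  Σ                 48,717.2877   139,861.0023     551,129.7129
P = 48,717.2877.
Convexity = Σ t(t+1)·PV / [P·(1+y)²] = 551,129.7129 / (48,717.2877 × 1.111970) = 10.17367.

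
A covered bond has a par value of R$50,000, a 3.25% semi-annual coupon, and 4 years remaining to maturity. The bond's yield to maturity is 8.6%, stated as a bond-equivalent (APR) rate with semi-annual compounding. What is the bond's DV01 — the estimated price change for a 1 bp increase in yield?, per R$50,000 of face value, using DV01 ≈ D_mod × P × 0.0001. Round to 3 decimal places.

Periodic yield y = 0.043.
  t   CF        PV=CF/(1+0.043)^t    t·PV
  1       812.50       779.0029       779.0029
  2       812.50       746.8867     1,493.7735
  3       812.50       716.0947     2,148.2840
  4       812.50       686.5721     2,746.2883
  5       812.50       658.2666     3,291.3331
  6       812.50       631.1281     3,786.7686
  7       812.50       605.1084     4,235.7591
  8    50,812.50    36,282.4074   290,259.2592
  Σ                 41,105.4669   308,740.4687
P = 41,105.4669; D_Mac = 7.51093 half-year periods = 3.75547 yrs; D_mod = 3.60064 yrs.
DV01 ≈ 3.60064 × 41,105.4669 × 0.0001 = 14.800598.

R$14.801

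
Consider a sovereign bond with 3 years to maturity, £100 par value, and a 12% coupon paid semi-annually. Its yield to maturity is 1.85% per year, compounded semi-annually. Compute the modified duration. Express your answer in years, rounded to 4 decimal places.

Periodic yield y = 0.00925. First find Macaulay duration:
  t   CF        PV=CF/(1+0.00925)^t    t·PV
  1         6.00         5.9450         5.9450
  2         6.00         5.8905        11.7810
  3         6.00         5.8365        17.5096
  4         6.00         5.7830        23.1322
  5         6.00         5.7300        28.6502
  6       106.00       100.3029       601.8172
  Σ                    129.4880       688.8352
P = 129.4880; Macaulay duration = 688.8352 / 129.4880 = 5.31968 half-year periods = 2.65984 years.
Modified duration = D_Mac / (1 + y) = 2.65984 / 1.00925 = 2.63546 years.

2.6355 years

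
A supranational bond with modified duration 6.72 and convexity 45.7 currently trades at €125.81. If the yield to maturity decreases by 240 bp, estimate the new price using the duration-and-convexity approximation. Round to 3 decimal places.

Duration effect: -D_mod·Δy = -6.72 × (-0.024) = +0.161280
Convexity effect: ½·C·(Δy)² = 0.5 × 45.7 × (-0.024)² = +0.0131616
ΔP/P ≈ +0.161280 + 0.0131616 = +0.1744416
New price ≈ 125.81 × (1 + 0.1744416) = 147.756497696.

€147.756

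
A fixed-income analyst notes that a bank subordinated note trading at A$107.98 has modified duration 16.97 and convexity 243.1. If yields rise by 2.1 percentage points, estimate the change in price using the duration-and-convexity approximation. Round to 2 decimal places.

Duration effect: -D_mod·Δy = -16.97 × (+0.021) = -0.356370
Convexity effect: ½·C·(Δy)² = 0.5 × 243.1 × (0.021)² = +0.05360355
ΔP/P ≈ -0.356370 + 0.05360355 = -0.30276645
ΔP ≈ 107.98 × (-0.30276645) = -32.692721271.

-A$32.69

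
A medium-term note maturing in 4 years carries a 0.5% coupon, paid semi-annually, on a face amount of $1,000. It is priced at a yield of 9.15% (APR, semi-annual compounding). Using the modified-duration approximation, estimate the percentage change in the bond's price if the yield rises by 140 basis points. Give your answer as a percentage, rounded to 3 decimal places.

-5.298%

Periodic yield y = 0.04575. Modified duration first:
  t   CF        PV=CF/(1+0.04575)^t    t·PV
  1         2.50         2.3906         2.3906
  2         2.50         2.2860         4.5721
  3         2.50         2.1860         6.5581
  4         2.50         2.0904         8.3616
  5         2.50         1.9989         9.9947
  6         2.50         1.9115        11.4690
  7         2.50         1.8279        12.7951
  8     1,002.50       700.9086     5,607.2689
  Σ                    715.6000     5,663.4100
P = 715.6000; D_Mac = 7.91421 half-year periods = 3.95711 yrs; D_mod = 3.95711/(1+0.04575) = 3.78399 yrs.
ΔP/P ≈ -D_mod · Δy = -3.78399 × (+0.014) = -0.052976 = -5.2976%.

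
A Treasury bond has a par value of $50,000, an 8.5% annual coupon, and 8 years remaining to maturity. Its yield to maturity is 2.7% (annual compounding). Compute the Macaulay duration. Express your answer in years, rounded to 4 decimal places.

Periodic yield y = 0.027. Discount each cash flow and weight by its year:
  t   CF        PV=CF/(1+0.027)^t    t·PV
  1     4,250.00     4,138.2668     4,138.2668
  2     4,250.00     4,029.4711     8,058.9422
  3     4,250.00     3,923.5356    11,770.6068
  4     4,250.00     3,820.3852    15,281.5409
  5     4,250.00     3,719.9467    18,599.7333
  6     4,250.00     3,622.1486    21,732.8919
  7     4,250.00     3,526.9218    24,688.4523
  8    54,250.00    43,836.5325   350,692.2599
  Σ                 70,617.2082   454,962.6940
Price P = Σ PV = 70,617.2082.
Macaulay duration = Σ(t·PV) / P = 454,962.6940 / 70,617.2082 = 6.44266 years.

6.4427 years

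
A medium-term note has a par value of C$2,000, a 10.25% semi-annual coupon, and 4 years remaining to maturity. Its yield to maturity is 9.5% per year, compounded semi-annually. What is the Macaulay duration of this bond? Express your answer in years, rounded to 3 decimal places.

3.389 years

Periodic yield y = 0.0475. Discount each cash flow and weight by its period:
  t   CF        PV=CF/(1+0.0475)^t    t·PV
  1       102.50        97.8520        97.8520
  2       102.50        93.4148       186.8296
  3       102.50        89.1788       267.5365
  4       102.50        85.1349       340.5397
  5       102.50        81.2744       406.3719
  6       102.50        77.5889       465.5335
  7       102.50        74.0706       518.4939
  8     2,102.50     1,450.4533    11,603.6264
  Σ                  2,048.9678    13,886.7836
Price P = Σ PV = 2,048.9678.
Macaulay duration = Σ(t·PV) / P = 13,886.7836 / 2,048.9678 = 6.77745 half-year periods.
In years: 6.77745 / 2 = 3.38873 years.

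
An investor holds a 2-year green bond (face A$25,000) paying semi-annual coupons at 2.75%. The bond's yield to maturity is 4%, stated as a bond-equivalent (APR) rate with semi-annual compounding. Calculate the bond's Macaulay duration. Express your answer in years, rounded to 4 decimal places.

Periodic yield y = 0.02. Discount each cash flow and weight by its period:
  t   CF        PV=CF/(1+0.02)^t    t·PV
  1       343.75       337.0098       337.0098
  2       343.75       330.4018       660.8035
  3       343.75       323.9233       971.7699
  4    25,343.75    23,413.7075    93,654.8301
  Σ                 24,405.0424    95,624.4133
Price P = Σ PV = 24,405.0424.
Macaulay duration = Σ(t·PV) / P = 95,624.4133 / 24,405.0424 = 3.91822 half-year periods.
In years: 3.91822 / 2 = 1.95911 years.

1.9591 years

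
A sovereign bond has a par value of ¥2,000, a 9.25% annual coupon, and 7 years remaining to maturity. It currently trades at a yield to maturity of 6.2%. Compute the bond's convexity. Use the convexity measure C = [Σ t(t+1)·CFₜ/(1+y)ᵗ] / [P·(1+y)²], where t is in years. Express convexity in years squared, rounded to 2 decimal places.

With y = 0.062:
  t   CF        PV=CF/(1+0.062)^t    t·PV        t(t+1)·PV
  1       185.00       174.1996       174.1996         348.3992
  2       185.00       164.0298       328.0596         984.1787
  3       185.00       154.4537       463.3610       1,853.4438
  4       185.00       145.4366       581.7463       2,908.7317
  5       185.00       136.9459       684.7297       4,108.3780
  6       185.00       128.9510       773.7058       5,415.9409
  7     2,185.00     1,434.1013    10,038.7090      80,309.6718
  Σ                  2,338.1178    13,044.5110      95,928.7441
P = 2,338.1178.
Convexity = Σ t(t+1)·PV / [P·(1+y)²] = 95,928.7441 / (2,338.1178 × 1.127844) = 36.37754.

36.38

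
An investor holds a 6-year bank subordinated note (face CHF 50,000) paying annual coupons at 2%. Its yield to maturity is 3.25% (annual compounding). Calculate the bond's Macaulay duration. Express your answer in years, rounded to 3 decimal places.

Periodic yield y = 0.0325. Discount each cash flow and weight by its year:
  t   CF        PV=CF/(1+0.0325)^t    t·PV
  1     1,000.00       968.5230       968.5230
  2     1,000.00       938.0368     1,876.0736
  3     1,000.00       908.5102     2,725.5307
  4     1,000.00       879.9130     3,519.6522
  5     1,000.00       852.2160     4,261.0801
  6    51,000.00    42,094.9322   252,569.5931
  Σ                 46,642.1313   265,920.4527
Price P = Σ PV = 46,642.1313.
Macaulay duration = Σ(t·PV) / P = 265,920.4527 / 46,642.1313 = 5.70129 years.

5.701 years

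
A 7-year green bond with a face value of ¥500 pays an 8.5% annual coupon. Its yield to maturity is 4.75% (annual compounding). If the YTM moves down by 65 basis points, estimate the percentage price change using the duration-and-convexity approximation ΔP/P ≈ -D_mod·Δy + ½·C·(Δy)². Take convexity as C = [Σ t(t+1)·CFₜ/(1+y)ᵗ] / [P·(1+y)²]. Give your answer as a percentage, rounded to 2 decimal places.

+3.62%

With y = 0.0475:
  t   CF        PV=CF/(1+0.0475)^t    t·PV        t(t+1)·PV
  1        42.50        40.5728        40.5728          81.1456
  2        42.50        38.7330        77.4660         232.3979
  3        42.50        36.9766       110.9298         443.7191
  4        42.50        35.2998       141.1994         705.9969
  5        42.50        33.6991       168.4957       1,010.9741
  6        42.50        32.1710       193.0261       1,351.1826
  7       542.50       392.0320     2,744.2240      21,953.7921
  Σ                    609.4844     3,475.9137      25,779.2082
P = 609.4844; D_Mac = 5.70304 yrs; D_mod = 5.44443 yrs; C = 38.54774.
Duration effect: -5.44443 × (-0.0065) = +0.035389
Convexity effect: 0.5 × 38.54774 × (-0.0065)² = +0.0008143
ΔP/P ≈ +0.035389 + 0.0008143 = +0.036203 = +3.6203%.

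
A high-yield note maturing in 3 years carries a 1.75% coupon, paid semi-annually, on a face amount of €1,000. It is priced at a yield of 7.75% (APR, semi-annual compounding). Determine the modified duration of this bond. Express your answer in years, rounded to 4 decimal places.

2.8194 years

Periodic yield y = 0.03875. First find Macaulay duration:
  t   CF        PV=CF/(1+0.03875)^t    t·PV
  1         8.75         8.4236         8.4236
  2         8.75         8.1093        16.2187
  3         8.75         7.8068        23.4205
  4         8.75         7.5156        30.0624
  5         8.75         7.2352        36.1762
  6     1,008.75       803.0033     4,818.0198
  Σ                    842.0939     4,932.3212
P = 842.0939; Macaulay duration = 4,932.3212 / 842.0939 = 5.85721 half-year periods = 2.92861 years.
Modified duration = D_Mac / (1 + y) = 2.92861 / 1.03875 = 2.81936 years.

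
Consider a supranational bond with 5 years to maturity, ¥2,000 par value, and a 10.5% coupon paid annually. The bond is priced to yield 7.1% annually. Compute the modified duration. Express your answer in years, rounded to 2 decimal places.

Periodic yield y = 0.071. First find Macaulay duration:
  t   CF        PV=CF/(1+0.071)^t    t·PV
  1       210.00       196.0784       196.0784
  2       210.00       183.0798       366.1595
  3       210.00       170.9428       512.8285
  4       210.00       159.6105       638.4419
  5     2,210.00     1,568.3570     7,841.7849
  Σ                  2,278.0685     9,555.2933
P = 2,278.0685; Macaulay duration = 9,555.2933 / 2,278.0685 = 4.19447 years.
Modified duration = D_Mac / (1 + y) = 4.19447 / 1.071 = 3.91641 years.

3.92 years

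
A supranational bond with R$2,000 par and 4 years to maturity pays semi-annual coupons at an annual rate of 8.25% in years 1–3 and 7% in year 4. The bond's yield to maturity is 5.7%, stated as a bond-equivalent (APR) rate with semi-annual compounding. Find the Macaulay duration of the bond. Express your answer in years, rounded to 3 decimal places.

3.510 years

Periodic yield y = 0.0285. Discount each cash flow and weight by its period:
  t   CF        PV=CF/(1+0.0285)^t    t·PV
  1        82.50        80.2139        80.2139
  2        82.50        77.9912       155.9823
  3        82.50        75.8300       227.4900
  4        82.50        73.7287       294.9149
  5        82.50        71.6857       358.4284
  6        82.50        69.6993       418.1956
  7        70.00        57.5000       402.5001
  8     2,070.00     1,653.2403    13,225.9222
  Σ                  2,159.8890    15,163.6475
Price P = Σ PV = 2,159.8890.
Macaulay duration = Σ(t·PV) / P = 15,163.6475 / 2,159.8890 = 7.02057 half-year periods.
In years: 7.02057 / 2 = 3.51028 years.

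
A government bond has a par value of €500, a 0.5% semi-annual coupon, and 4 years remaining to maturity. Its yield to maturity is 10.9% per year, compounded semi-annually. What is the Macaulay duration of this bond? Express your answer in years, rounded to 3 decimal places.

3.955 years

Periodic yield y = 0.0545. Discount each cash flow and weight by its period:
  t   CF        PV=CF/(1+0.0545)^t    t·PV
  1         1.25         1.1854         1.1854
  2         1.25         1.1241         2.2483
  3         1.25         1.0660         3.1981
  4         1.25         1.0109         4.0437
  5         1.25         0.9587         4.7934
  6         1.25         0.9091         5.4548
  7         1.25         0.8622         6.0351
  8       501.25       327.8549     2,622.8394
  Σ                    334.9714     2,649.7982
Price P = Σ PV = 334.9714.
Macaulay duration = Σ(t·PV) / P = 2,649.7982 / 334.9714 = 7.91052 half-year periods.
In years: 7.91052 / 2 = 3.95526 years.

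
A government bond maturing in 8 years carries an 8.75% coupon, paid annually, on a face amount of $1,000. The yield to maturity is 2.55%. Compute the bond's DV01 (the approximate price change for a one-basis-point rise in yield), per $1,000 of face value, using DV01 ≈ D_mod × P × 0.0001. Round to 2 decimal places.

Periodic yield y = 0.0255.
  t   CF        PV=CF/(1+0.0255)^t    t·PV
  1        87.50        85.3242        85.3242
  2        87.50        83.2026       166.4051
  3        87.50        81.1337       243.4010
  4        87.50        79.1162       316.4648
  5        87.50        77.1489       385.7445
  6        87.50        75.2305       451.3831
  7        87.50        73.3598       513.5189
  8     1,087.50       889.0864     7,112.6909
  Σ                  1,443.6023     9,274.9325
P = 1,443.6023; D_Mac = 6.42485 yrs; D_mod = 6.26509 yrs.
DV01 ≈ 6.26509 × 1,443.6023 × 0.0001 = 0.904430.

$0.90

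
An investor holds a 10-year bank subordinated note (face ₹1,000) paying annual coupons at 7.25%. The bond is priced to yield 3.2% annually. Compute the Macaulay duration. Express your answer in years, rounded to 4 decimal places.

7.8289 years

Periodic yield y = 0.032. Discount each cash flow and weight by its year:
  t   CF        PV=CF/(1+0.032)^t    t·PV
  1        72.50        70.2519        70.2519
  2        72.50        68.0736       136.1472
  3        72.50        65.9628       197.8883
  4        72.50        63.9174       255.6697
  5        72.50        61.9355       309.6774
  6        72.50        60.0150       360.0900
  7        72.50        58.1541       407.0785
  8        72.50        56.3508       450.8068
  9        72.50        54.6035       491.4318
  10    1,072.50       782.7090     7,827.0900
  Σ                  1,341.9736    10,506.1316
Price P = Σ PV = 1,341.9736.
Macaulay duration = Σ(t·PV) / P = 10,506.1316 / 1,341.9736 = 7.82887 years.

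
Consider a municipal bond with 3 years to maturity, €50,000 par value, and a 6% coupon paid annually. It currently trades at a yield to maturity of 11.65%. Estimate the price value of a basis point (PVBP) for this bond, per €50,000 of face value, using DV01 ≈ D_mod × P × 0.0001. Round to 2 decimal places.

Periodic yield y = 0.1165.
  t   CF        PV=CF/(1+0.1165)^t    t·PV
  1     3,000.00     2,686.9682     2,686.9682
  2     3,000.00     2,406.5994     4,813.1988
  3    53,000.00    38,080.2409   114,240.7228
  Σ                 43,173.8085   121,740.8897
P = 43,173.8085; D_Mac = 2.81979 yrs; D_mod = 2.52556 yrs.
DV01 ≈ 2.52556 × 43,173.8085 × 0.0001 = 10.903797.

€10.90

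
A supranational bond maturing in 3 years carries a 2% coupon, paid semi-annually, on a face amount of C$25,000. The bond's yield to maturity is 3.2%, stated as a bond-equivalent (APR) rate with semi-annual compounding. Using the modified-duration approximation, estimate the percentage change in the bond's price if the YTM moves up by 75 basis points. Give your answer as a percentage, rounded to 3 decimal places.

-2.159%

Periodic yield y = 0.016. Modified duration first:
  t   CF        PV=CF/(1+0.016)^t    t·PV
  1       250.00       246.0630       246.0630
  2       250.00       242.1880       484.3760
  3       250.00       238.3740       715.1220
  4       250.00       234.6201       938.4803
  5       250.00       230.9253     1,154.6264
  6    25,250.00    22,956.1543   137,736.9257
  Σ                 24,148.3246   141,275.5933
P = 24,148.3246; D_Mac = 5.85033 half-year periods = 2.92516 yrs; D_mod = 2.92516/(1+0.016) = 2.87910 yrs.
ΔP/P ≈ -D_mod · Δy = -2.87910 × (+0.0075) = -0.021593 = -2.1593%.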